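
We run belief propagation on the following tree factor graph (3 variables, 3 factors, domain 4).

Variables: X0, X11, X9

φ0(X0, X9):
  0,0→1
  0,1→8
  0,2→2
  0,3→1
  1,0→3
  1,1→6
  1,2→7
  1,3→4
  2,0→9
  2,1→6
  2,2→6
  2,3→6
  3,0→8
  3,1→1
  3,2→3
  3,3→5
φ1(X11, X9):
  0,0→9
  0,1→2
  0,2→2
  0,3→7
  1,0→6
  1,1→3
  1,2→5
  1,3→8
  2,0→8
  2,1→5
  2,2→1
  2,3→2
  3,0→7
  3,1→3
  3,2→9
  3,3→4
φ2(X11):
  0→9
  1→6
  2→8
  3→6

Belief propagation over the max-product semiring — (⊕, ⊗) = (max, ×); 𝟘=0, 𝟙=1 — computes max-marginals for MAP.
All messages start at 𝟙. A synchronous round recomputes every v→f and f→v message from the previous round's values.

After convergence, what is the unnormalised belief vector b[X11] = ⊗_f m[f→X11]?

init: all messages = 𝟙 over 4 values
r1 m[φ0→X0] = [8, 7, 9, 8]
r1 m[φ0→X9] = [9, 8, 7, 6]
r1 m[φ1→X11] = [9, 8, 8, 9]
r1 m[φ1→X9] = [9, 5, 9, 8]
r1 m[φ2→X11] = [9, 6, 8, 6]
r1 m[X0→φ0] = [1, 1, 1, 1]
r1 m[X11→φ1] = [1, 1, 1, 1]
r1 m[X11→φ2] = [1, 1, 1, 1]
r1 m[X9→φ0] = [1, 1, 1, 1]
r1 m[X9→φ1] = [1, 1, 1, 1]
r2 m[φ0→X0] = [8, 7, 9, 8]
r2 m[φ0→X9] = [9, 8, 7, 6]
r2 m[φ1→X11] = [9, 8, 8, 9]
r2 m[φ1→X9] = [9, 5, 9, 8]
r2 m[φ2→X11] = [9, 6, 8, 6]
r2 m[X0→φ0] = [1, 1, 1, 1]
r2 m[X11→φ1] = [9, 6, 8, 6]
r2 m[X11→φ2] = [9, 8, 8, 9]
r2 m[X9→φ0] = [9, 5, 9, 8]
r2 m[X9→φ1] = [9, 8, 7, 6]
r3 m[φ0→X0] = [40, 63, 81, 72]
r3 m[φ0→X9] = [9, 8, 7, 6]
r3 m[φ1→X11] = [81, 54, 72, 63]
r3 m[φ1→X9] = [81, 40, 54, 63]
r3 m[φ2→X11] = [9, 6, 8, 6]
r3 m[X0→φ0] = [1, 1, 1, 1]
r3 m[X11→φ1] = [9, 6, 8, 6]
r3 m[X11→φ2] = [9, 8, 8, 9]
r3 m[X9→φ0] = [9, 5, 9, 8]
r3 m[X9→φ1] = [9, 8, 7, 6]
r4 m[φ0→X0] = [40, 63, 81, 72]
r4 m[φ0→X9] = [9, 8, 7, 6]
r4 m[φ1→X11] = [81, 54, 72, 63]
r4 m[φ1→X9] = [81, 40, 54, 63]
r4 m[φ2→X11] = [9, 6, 8, 6]
r4 m[X0→φ0] = [1, 1, 1, 1]
r4 m[X11→φ1] = [9, 6, 8, 6]
r4 m[X11→φ2] = [81, 54, 72, 63]
r4 m[X9→φ0] = [81, 40, 54, 63]
r4 m[X9→φ1] = [9, 8, 7, 6]
r5 m[φ0→X0] = [320, 378, 729, 648]
r5 m[φ0→X9] = [9, 8, 7, 6]
r5 m[φ1→X11] = [81, 54, 72, 63]
r5 m[φ1→X9] = [81, 40, 54, 63]
r5 m[φ2→X11] = [9, 6, 8, 6]
r5 m[X0→φ0] = [1, 1, 1, 1]
r5 m[X11→φ1] = [9, 6, 8, 6]
r5 m[X11→φ2] = [81, 54, 72, 63]
r5 m[X9→φ0] = [81, 40, 54, 63]
r5 m[X9→φ1] = [9, 8, 7, 6]
r6 m[φ0→X0] = [320, 378, 729, 648]
r6 m[φ0→X9] = [9, 8, 7, 6]
r6 m[φ1→X11] = [81, 54, 72, 63]
r6 m[φ1→X9] = [81, 40, 54, 63]
r6 m[φ2→X11] = [9, 6, 8, 6]
r6 m[X0→φ0] = [1, 1, 1, 1]
r6 m[X11→φ1] = [9, 6, 8, 6]
r6 m[X11→φ2] = [81, 54, 72, 63]
r6 m[X9→φ0] = [81, 40, 54, 63]
r6 m[X9→φ1] = [9, 8, 7, 6]
fixed point reached at round 6
b[X11] = ⊗ incoming = [729, 324, 576, 378]

b[X11] = [729, 324, 576, 378]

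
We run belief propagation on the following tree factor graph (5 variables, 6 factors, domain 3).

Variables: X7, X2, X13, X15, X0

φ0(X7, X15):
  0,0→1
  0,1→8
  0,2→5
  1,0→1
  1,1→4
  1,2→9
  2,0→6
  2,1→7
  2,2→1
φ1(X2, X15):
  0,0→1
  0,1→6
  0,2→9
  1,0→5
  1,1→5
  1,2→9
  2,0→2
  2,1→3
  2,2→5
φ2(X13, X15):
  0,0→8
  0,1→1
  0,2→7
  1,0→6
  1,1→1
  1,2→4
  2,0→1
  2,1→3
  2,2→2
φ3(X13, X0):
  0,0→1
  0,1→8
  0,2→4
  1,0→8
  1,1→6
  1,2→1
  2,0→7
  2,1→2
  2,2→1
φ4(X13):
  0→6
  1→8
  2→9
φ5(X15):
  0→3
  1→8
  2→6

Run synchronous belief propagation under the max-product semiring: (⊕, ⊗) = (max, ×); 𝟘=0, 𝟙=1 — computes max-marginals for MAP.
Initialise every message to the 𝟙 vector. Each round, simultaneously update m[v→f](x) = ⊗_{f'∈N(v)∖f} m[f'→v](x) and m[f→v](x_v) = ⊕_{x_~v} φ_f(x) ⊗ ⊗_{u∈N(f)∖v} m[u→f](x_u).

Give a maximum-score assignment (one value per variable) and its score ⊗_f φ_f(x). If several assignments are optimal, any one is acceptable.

assignment: (X7=1, X2=0, X13=0, X15=2, X0=1); score = 163296

init: all messages = 𝟙 over 3 values
r1 m[φ0→X7] = [8, 9, 7]
r1 m[φ0→X15] = [6, 8, 9]
r1 m[φ1→X2] = [9, 9, 5]
r1 m[φ1→X15] = [5, 6, 9]
r1 m[φ2→X13] = [8, 6, 3]
r1 m[φ2→X15] = [8, 3, 7]
r1 m[φ3→X13] = [8, 8, 7]
r1 m[φ3→X0] = [8, 8, 4]
r1 m[φ4→X13] = [6, 8, 9]
r1 m[φ5→X15] = [3, 8, 6]
r1 m[X7→φ0] = [1, 1, 1]
r1 m[X2→φ1] = [1, 1, 1]
r1 m[X13→φ2] = [1, 1, 1]
r1 m[X13→φ3] = [1, 1, 1]
r1 m[X13→φ4] = [1, 1, 1]
r1 m[X15→φ0] = [1, 1, 1]
r1 m[X15→φ1] = [1, 1, 1]
r1 m[X15→φ2] = [1, 1, 1]
r1 m[X15→φ5] = [1, 1, 1]
r1 m[X0→φ3] = [1, 1, 1]
r2 m[φ0→X7] = [8, 9, 7]
r2 m[φ0→X15] = [6, 8, 9]
r2 m[φ1→X2] = [9, 9, 5]
r2 m[φ1→X15] = [5, 6, 9]
r2 m[φ2→X13] = [8, 6, 3]
r2 m[φ2→X15] = [8, 3, 7]
r2 m[φ3→X13] = [8, 8, 7]
r2 m[φ3→X0] = [8, 8, 4]
r2 m[φ4→X13] = [6, 8, 9]
r2 m[φ5→X15] = [3, 8, 6]
r2 m[X7→φ0] = [1, 1, 1]
r2 m[X2→φ1] = [1, 1, 1]
r2 m[X13→φ2] = [48, 64, 63]
r2 m[X13→φ3] = [48, 48, 27]
r2 m[X13→φ4] = [64, 48, 21]
r2 m[X15→φ0] = [120, 144, 378]
r2 m[X15→φ1] = [144, 192, 378]
r2 m[X15→φ2] = [90, 384, 486]
r2 m[X15→φ5] = [240, 144, 567]
r2 m[X0→φ3] = [1, 1, 1]
r3 m[φ0→X7] = [1890, 3402, 1008]
r3 m[φ0→X15] = [6, 8, 9]
r3 m[φ1→X2] = [3402, 3402, 1890]
r3 m[φ1→X15] = [5, 6, 9]
r3 m[φ2→X13] = [3402, 1944, 1152]
r3 m[φ2→X15] = [384, 189, 336]
r3 m[φ3→X13] = [8, 8, 7]
r3 m[φ3→X0] = [384, 384, 192]
r3 m[φ4→X13] = [6, 8, 9]
r3 m[φ5→X15] = [3, 8, 6]
r3 m[X7→φ0] = [1, 1, 1]
r3 m[X2→φ1] = [1, 1, 1]
r3 m[X13→φ2] = [48, 64, 63]
r3 m[X13→φ3] = [48, 48, 27]
r3 m[X13→φ4] = [64, 48, 21]
r3 m[X15→φ0] = [120, 144, 378]
r3 m[X15→φ1] = [144, 192, 378]
r3 m[X15→φ2] = [90, 384, 486]
r3 m[X15→φ5] = [240, 144, 567]
r3 m[X0→φ3] = [1, 1, 1]
r4 m[φ0→X7] = [1890, 3402, 1008]
r4 m[φ0→X15] = [6, 8, 9]
r4 m[φ1→X2] = [3402, 3402, 1890]
r4 m[φ1→X15] = [5, 6, 9]
r4 m[φ2→X13] = [3402, 1944, 1152]
r4 m[φ2→X15] = [384, 189, 336]
r4 m[φ3→X13] = [8, 8, 7]
r4 m[φ3→X0] = [384, 384, 192]
r4 m[φ4→X13] = [6, 8, 9]
r4 m[φ5→X15] = [3, 8, 6]
r4 m[X7→φ0] = [1, 1, 1]
r4 m[X2→φ1] = [1, 1, 1]
r4 m[X13→φ2] = [48, 64, 63]
r4 m[X13→φ3] = [20412, 15552, 10368]
r4 m[X13→φ4] = [27216, 15552, 8064]
r4 m[X15→φ0] = [5760, 9072, 18144]
r4 m[X15→φ1] = [6912, 12096, 18144]
r4 m[X15→φ2] = [90, 384, 486]
r4 m[X15→φ5] = [11520, 9072, 27216]
r4 m[X0→φ3] = [1, 1, 1]
r5 m[φ0→X7] = [90720, 163296, 63504]
r5 m[φ0→X15] = [6, 8, 9]
r5 m[φ1→X2] = [163296, 163296, 90720]
r5 m[φ1→X15] = [5, 6, 9]
r5 m[φ2→X13] = [3402, 1944, 1152]
r5 m[φ2→X15] = [384, 189, 336]
r5 m[φ3→X13] = [8, 8, 7]
r5 m[φ3→X0] = [124416, 163296, 81648]
r5 m[φ4→X13] = [6, 8, 9]
r5 m[φ5→X15] = [3, 8, 6]
r5 m[X7→φ0] = [1, 1, 1]
r5 m[X2→φ1] = [1, 1, 1]
r5 m[X13→φ2] = [48, 64, 63]
r5 m[X13→φ3] = [20412, 15552, 10368]
r5 m[X13→φ4] = [27216, 15552, 8064]
r5 m[X15→φ0] = [5760, 9072, 18144]
r5 m[X15→φ1] = [6912, 12096, 18144]
r5 m[X15→φ2] = [90, 384, 486]
r5 m[X15→φ5] = [11520, 9072, 27216]
r5 m[X0→φ3] = [1, 1, 1]
r6 m[φ0→X7] = [90720, 163296, 63504]
r6 m[φ0→X15] = [6, 8, 9]
r6 m[φ1→X2] = [163296, 163296, 90720]
r6 m[φ1→X15] = [5, 6, 9]
r6 m[φ2→X13] = [3402, 1944, 1152]
r6 m[φ2→X15] = [384, 189, 336]
r6 m[φ3→X13] = [8, 8, 7]
r6 m[φ3→X0] = [124416, 163296, 81648]
r6 m[φ4→X13] = [6, 8, 9]
r6 m[φ5→X15] = [3, 8, 6]
r6 m[X7→φ0] = [1, 1, 1]
r6 m[X2→φ1] = [1, 1, 1]
r6 m[X13→φ2] = [48, 64, 63]
r6 m[X13→φ3] = [20412, 15552, 10368]
r6 m[X13→φ4] = [27216, 15552, 8064]
r6 m[X15→φ0] = [5760, 9072, 18144]
r6 m[X15→φ1] = [6912, 12096, 18144]
r6 m[X15→φ2] = [90, 384, 486]
r6 m[X15→φ5] = [11520, 9072, 27216]
r6 m[X0→φ3] = [1, 1, 1]
fixed point reached at round 6
traceback from X7: (X7=1, X2=0, X13=0, X15=2, X0=1), score=163296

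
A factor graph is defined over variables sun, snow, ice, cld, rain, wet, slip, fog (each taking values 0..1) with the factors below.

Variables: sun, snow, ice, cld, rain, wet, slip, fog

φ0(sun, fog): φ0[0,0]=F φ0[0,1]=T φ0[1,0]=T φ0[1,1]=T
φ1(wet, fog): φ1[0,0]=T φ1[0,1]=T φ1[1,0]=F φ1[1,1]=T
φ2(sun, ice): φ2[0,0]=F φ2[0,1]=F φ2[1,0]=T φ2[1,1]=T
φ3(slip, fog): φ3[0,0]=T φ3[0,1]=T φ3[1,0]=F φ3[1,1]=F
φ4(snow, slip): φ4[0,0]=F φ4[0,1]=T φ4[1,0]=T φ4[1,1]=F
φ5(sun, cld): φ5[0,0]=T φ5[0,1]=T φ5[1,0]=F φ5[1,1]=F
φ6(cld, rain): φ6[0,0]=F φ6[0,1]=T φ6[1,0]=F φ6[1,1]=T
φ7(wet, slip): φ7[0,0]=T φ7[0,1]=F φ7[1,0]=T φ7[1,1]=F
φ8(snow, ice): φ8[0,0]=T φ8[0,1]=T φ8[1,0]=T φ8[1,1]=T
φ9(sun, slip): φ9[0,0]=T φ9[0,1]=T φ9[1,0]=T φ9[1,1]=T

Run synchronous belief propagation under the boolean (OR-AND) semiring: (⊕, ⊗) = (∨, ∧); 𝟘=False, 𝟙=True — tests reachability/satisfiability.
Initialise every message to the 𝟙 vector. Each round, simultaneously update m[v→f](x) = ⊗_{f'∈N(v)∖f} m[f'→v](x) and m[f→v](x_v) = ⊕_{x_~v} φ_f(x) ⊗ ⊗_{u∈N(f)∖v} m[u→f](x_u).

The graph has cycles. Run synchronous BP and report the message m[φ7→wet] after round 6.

message @ round 6 = [F, F]

init: all messages = 𝟙 over 2 values
r1 m[φ0→sun] = [T, T]
r1 m[φ0→fog] = [T, T]
r1 m[φ1→wet] = [T, T]
r1 m[φ1→fog] = [T, T]
r1 m[φ2→sun] = [F, T]
r1 m[φ2→ice] = [T, T]
r1 m[φ3→slip] = [T, F]
r1 m[φ3→fog] = [T, T]
r1 m[φ4→snow] = [T, T]
r1 m[φ4→slip] = [T, T]
r1 m[φ5→sun] = [T, F]
r1 m[φ5→cld] = [T, T]
r1 m[φ6→cld] = [T, T]
r1 m[φ6→rain] = [F, T]
r1 m[φ7→wet] = [T, T]
r1 m[φ7→slip] = [T, F]
r1 m[φ8→snow] = [T, T]
r1 m[φ8→ice] = [T, T]
r1 m[φ9→sun] = [T, T]
r1 m[φ9→slip] = [T, T]
r1 m[sun→φ0] = [T, T]
r1 m[sun→φ2] = [T, T]
r1 m[sun→φ5] = [T, T]
r1 m[sun→φ9] = [T, T]
r1 m[snow→φ4] = [T, T]
r1 m[snow→φ8] = [T, T]
r1 m[ice→φ2] = [T, T]
r1 m[ice→φ8] = [T, T]
r1 m[cld→φ5] = [T, T]
r1 m[cld→φ6] = [T, T]
r1 m[rain→φ6] = [T, T]
r1 m[wet→φ1] = [T, T]
r1 m[wet→φ7] = [T, T]
r1 m[slip→φ3] = [T, T]
r1 m[slip→φ4] = [T, T]
r1 m[slip→φ7] = [T, T]
r1 m[slip→φ9] = [T, T]
r1 m[fog→φ0] = [T, T]
r1 m[fog→φ1] = [T, T]
r1 m[fog→φ3] = [T, T]
r2 m[φ0→sun] = [T, T]
r2 m[φ0→fog] = [T, T]
r2 m[φ1→wet] = [T, T]
r2 m[φ1→fog] = [T, T]
r2 m[φ2→sun] = [F, T]
r2 m[φ2→ice] = [T, T]
r2 m[φ3→slip] = [T, F]
r2 m[φ3→fog] = [T, T]
r2 m[φ4→snow] = [T, T]
r2 m[φ4→slip] = [T, T]
r2 m[φ5→sun] = [T, F]
r2 m[φ5→cld] = [T, T]
r2 m[φ6→cld] = [T, T]
r2 m[φ6→rain] = [F, T]
r2 m[φ7→wet] = [T, T]
r2 m[φ7→slip] = [T, F]
r2 m[φ8→snow] = [T, T]
r2 m[φ8→ice] = [T, T]
r2 m[φ9→sun] = [T, T]
r2 m[φ9→slip] = [T, T]
r2 m[sun→φ0] = [F, F]
r2 m[sun→φ2] = [T, F]
r2 m[sun→φ5] = [F, T]
r2 m[sun→φ9] = [F, F]
r2 m[snow→φ4] = [T, T]
r2 m[snow→φ8] = [T, T]
r2 m[ice→φ2] = [T, T]
r2 m[ice→φ8] = [T, T]
r2 m[cld→φ5] = [T, T]
r2 m[cld→φ6] = [T, T]
r2 m[rain→φ6] = [T, T]
r2 m[wet→φ1] = [T, T]
r2 m[wet→φ7] = [T, T]
r2 m[slip→φ3] = [T, F]
r2 m[slip→φ4] = [T, F]
r2 m[slip→φ7] = [T, F]
r2 m[slip→φ9] = [T, F]
r2 m[fog→φ0] = [T, T]
r2 m[fog→φ1] = [T, T]
r2 m[fog→φ3] = [T, T]
r3 m[φ0→sun] = [T, T]
r3 m[φ0→fog] = [F, F]
r3 m[φ1→wet] = [T, T]
r3 m[φ1→fog] = [T, T]
r3 m[φ2→sun] = [F, T]
r3 m[φ2→ice] = [F, F]
r3 m[φ3→slip] = [T, F]
r3 m[φ3→fog] = [T, T]
r3 m[φ4→snow] = [F, T]
r3 m[φ4→slip] = [T, T]
r3 m[φ5→sun] = [T, F]
r3 m[φ5→cld] = [F, F]
r3 m[φ6→cld] = [T, T]
r3 m[φ6→rain] = [F, T]
r3 m[φ7→wet] = [T, T]
r3 m[φ7→slip] = [T, F]
r3 m[φ8→snow] = [T, T]
r3 m[φ8→ice] = [T, T]
r3 m[φ9→sun] = [T, T]
r3 m[φ9→slip] = [F, F]
r3 m[sun→φ0] = [F, F]
r3 m[sun→φ2] = [T, F]
r3 m[sun→φ5] = [F, T]
r3 m[sun→φ9] = [F, F]
r3 m[snow→φ4] = [T, T]
r3 m[snow→φ8] = [T, T]
r3 m[ice→φ2] = [T, T]
r3 m[ice→φ8] = [T, T]
r3 m[cld→φ5] = [T, T]
r3 m[cld→φ6] = [T, T]
r3 m[rain→φ6] = [T, T]
r3 m[wet→φ1] = [T, T]
r3 m[wet→φ7] = [T, T]
r3 m[slip→φ3] = [T, F]
r3 m[slip→φ4] = [T, F]
r3 m[slip→φ7] = [T, F]
r3 m[slip→φ9] = [T, F]
r3 m[fog→φ0] = [T, T]
r3 m[fog→φ1] = [T, T]
r3 m[fog→φ3] = [T, T]
r4 m[φ0→sun] = [T, T]
r4 m[φ0→fog] = [F, F]
r4 m[φ1→wet] = [T, T]
r4 m[φ1→fog] = [T, T]
r4 m[φ2→sun] = [F, T]
r4 m[φ2→ice] = [F, F]
r4 m[φ3→slip] = [T, F]
r4 m[φ3→fog] = [T, T]
r4 m[φ4→snow] = [F, T]
r4 m[φ4→slip] = [T, T]
r4 m[φ5→sun] = [T, F]
r4 m[φ5→cld] = [F, F]
r4 m[φ6→cld] = [T, T]
r4 m[φ6→rain] = [F, T]
r4 m[φ7→wet] = [T, T]
r4 m[φ7→slip] = [T, F]
r4 m[φ8→snow] = [T, T]
r4 m[φ8→ice] = [T, T]
r4 m[φ9→sun] = [T, T]
r4 m[φ9→slip] = [F, F]
r4 m[sun→φ0] = [F, F]
r4 m[sun→φ2] = [T, F]
r4 m[sun→φ5] = [F, T]
r4 m[sun→φ9] = [F, F]
r4 m[snow→φ4] = [T, T]
r4 m[snow→φ8] = [F, T]
r4 m[ice→φ2] = [T, T]
r4 m[ice→φ8] = [F, F]
r4 m[cld→φ5] = [T, T]
r4 m[cld→φ6] = [F, F]
r4 m[rain→φ6] = [T, T]
r4 m[wet→φ1] = [T, T]
r4 m[wet→φ7] = [T, T]
r4 m[slip→φ3] = [F, F]
r4 m[slip→φ4] = [F, F]
r4 m[slip→φ7] = [F, F]
r4 m[slip→φ9] = [T, F]
r4 m[fog→φ0] = [T, T]
r4 m[fog→φ1] = [F, F]
r4 m[fog→φ3] = [F, F]
r5 m[φ0→sun] = [T, T]
r5 m[φ0→fog] = [F, F]
r5 m[φ1→wet] = [F, F]
r5 m[φ1→fog] = [T, T]
r5 m[φ2→sun] = [F, T]
r5 m[φ2→ice] = [F, F]
r5 m[φ3→slip] = [F, F]
r5 m[φ3→fog] = [F, F]
r5 m[φ4→snow] = [F, F]
r5 m[φ4→slip] = [T, T]
r5 m[φ5→sun] = [T, F]
r5 m[φ5→cld] = [F, F]
r5 m[φ6→cld] = [T, T]
r5 m[φ6→rain] = [F, F]
r5 m[φ7→wet] = [F, F]
r5 m[φ7→slip] = [T, F]
r5 m[φ8→snow] = [F, F]
r5 m[φ8→ice] = [T, T]
r5 m[φ9→sun] = [T, T]
r5 m[φ9→slip] = [F, F]
r5 m[sun→φ0] = [F, F]
r5 m[sun→φ2] = [T, F]
r5 m[sun→φ5] = [F, T]
r5 m[sun→φ9] = [F, F]
r5 m[snow→φ4] = [T, T]
r5 m[snow→φ8] = [F, T]
r5 m[ice→φ2] = [T, T]
r5 m[ice→φ8] = [F, F]
r5 m[cld→φ5] = [T, T]
r5 m[cld→φ6] = [F, F]
r5 m[rain→φ6] = [T, T]
r5 m[wet→φ1] = [T, T]
r5 m[wet→φ7] = [T, T]
r5 m[slip→φ3] = [F, F]
r5 m[slip→φ4] = [F, F]
r5 m[slip→φ7] = [F, F]
r5 m[slip→φ9] = [T, F]
r5 m[fog→φ0] = [T, T]
r5 m[fog→φ1] = [F, F]
r5 m[fog→φ3] = [F, F]
r6 m[φ0→sun] = [T, T]
r6 m[φ0→fog] = [F, F]
r6 m[φ1→wet] = [F, F]
r6 m[φ1→fog] = [T, T]
r6 m[φ2→sun] = [F, T]
r6 m[φ2→ice] = [F, F]
r6 m[φ3→slip] = [F, F]
r6 m[φ3→fog] = [F, F]
r6 m[φ4→snow] = [F, F]
r6 m[φ4→slip] = [T, T]
r6 m[φ5→sun] = [T, F]
r6 m[φ5→cld] = [F, F]
r6 m[φ6→cld] = [T, T]
r6 m[φ6→rain] = [F, F]
r6 m[φ7→wet] = [F, F]
r6 m[φ7→slip] = [T, F]
r6 m[φ8→snow] = [F, F]
r6 m[φ8→ice] = [T, T]
r6 m[φ9→sun] = [T, T]
r6 m[φ9→slip] = [F, F]
r6 m[sun→φ0] = [F, F]
r6 m[sun→φ2] = [T, F]
r6 m[sun→φ5] = [F, T]
r6 m[sun→φ9] = [F, F]
r6 m[snow→φ4] = [F, F]
r6 m[snow→φ8] = [F, F]
r6 m[ice→φ2] = [T, T]
r6 m[ice→φ8] = [F, F]
r6 m[cld→φ5] = [T, T]
r6 m[cld→φ6] = [F, F]
r6 m[rain→φ6] = [T, T]
r6 m[wet→φ1] = [F, F]
r6 m[wet→φ7] = [F, F]
r6 m[slip→φ3] = [F, F]
r6 m[slip→φ4] = [F, F]
r6 m[slip→φ7] = [F, F]
r6 m[slip→φ9] = [F, F]
r6 m[fog→φ0] = [F, F]
r6 m[fog→φ1] = [F, F]
r6 m[fog→φ3] = [F, F]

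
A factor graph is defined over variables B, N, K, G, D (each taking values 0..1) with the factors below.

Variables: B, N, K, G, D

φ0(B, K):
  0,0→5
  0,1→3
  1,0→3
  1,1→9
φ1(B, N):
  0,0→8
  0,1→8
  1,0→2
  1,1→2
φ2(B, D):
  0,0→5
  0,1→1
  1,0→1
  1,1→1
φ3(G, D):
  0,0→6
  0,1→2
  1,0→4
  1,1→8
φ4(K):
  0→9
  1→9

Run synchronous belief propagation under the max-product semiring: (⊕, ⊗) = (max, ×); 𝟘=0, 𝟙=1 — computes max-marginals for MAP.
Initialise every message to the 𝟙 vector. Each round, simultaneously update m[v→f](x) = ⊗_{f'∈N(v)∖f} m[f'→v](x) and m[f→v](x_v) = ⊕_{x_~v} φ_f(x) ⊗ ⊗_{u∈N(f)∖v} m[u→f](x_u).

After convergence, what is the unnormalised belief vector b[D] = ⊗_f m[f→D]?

init: all messages = 𝟙 over 2 values
r1 m[φ0→B] = [5, 9]
r1 m[φ0→K] = [5, 9]
r1 m[φ1→B] = [8, 2]
r1 m[φ1→N] = [8, 8]
r1 m[φ2→B] = [5, 1]
r1 m[φ2→D] = [5, 1]
r1 m[φ3→G] = [6, 8]
r1 m[φ3→D] = [6, 8]
r1 m[φ4→K] = [9, 9]
r1 m[B→φ0] = [1, 1]
r1 m[B→φ1] = [1, 1]
r1 m[B→φ2] = [1, 1]
r1 m[N→φ1] = [1, 1]
r1 m[K→φ0] = [1, 1]
r1 m[K→φ4] = [1, 1]
r1 m[G→φ3] = [1, 1]
r1 m[D→φ2] = [1, 1]
r1 m[D→φ3] = [1, 1]
r2 m[φ0→B] = [5, 9]
r2 m[φ0→K] = [5, 9]
r2 m[φ1→B] = [8, 2]
r2 m[φ1→N] = [8, 8]
r2 m[φ2→B] = [5, 1]
r2 m[φ2→D] = [5, 1]
r2 m[φ3→G] = [6, 8]
r2 m[φ3→D] = [6, 8]
r2 m[φ4→K] = [9, 9]
r2 m[B→φ0] = [40, 2]
r2 m[B→φ1] = [25, 9]
r2 m[B→φ2] = [40, 18]
r2 m[N→φ1] = [1, 1]
r2 m[K→φ0] = [9, 9]
r2 m[K→φ4] = [5, 9]
r2 m[G→φ3] = [1, 1]
r2 m[D→φ2] = [6, 8]
r2 m[D→φ3] = [5, 1]
r3 m[φ0→B] = [45, 81]
r3 m[φ0→K] = [200, 120]
r3 m[φ1→B] = [8, 2]
r3 m[φ1→N] = [200, 200]
r3 m[φ2→B] = [30, 8]
r3 m[φ2→D] = [200, 40]
r3 m[φ3→G] = [30, 20]
r3 m[φ3→D] = [6, 8]
r3 m[φ4→K] = [9, 9]
r3 m[B→φ0] = [40, 2]
r3 m[B→φ1] = [25, 9]
r3 m[B→φ2] = [40, 18]
r3 m[N→φ1] = [1, 1]
r3 m[K→φ0] = [9, 9]
r3 m[K→φ4] = [5, 9]
r3 m[G→φ3] = [1, 1]
r3 m[D→φ2] = [6, 8]
r3 m[D→φ3] = [5, 1]
r4 m[φ0→B] = [45, 81]
r4 m[φ0→K] = [200, 120]
r4 m[φ1→B] = [8, 2]
r4 m[φ1→N] = [200, 200]
r4 m[φ2→B] = [30, 8]
r4 m[φ2→D] = [200, 40]
r4 m[φ3→G] = [30, 20]
r4 m[φ3→D] = [6, 8]
r4 m[φ4→K] = [9, 9]
r4 m[B→φ0] = [240, 16]
r4 m[B→φ1] = [1350, 648]
r4 m[B→φ2] = [360, 162]
r4 m[N→φ1] = [1, 1]
r4 m[K→φ0] = [9, 9]
r4 m[K→φ4] = [200, 120]
r4 m[G→φ3] = [1, 1]
r4 m[D→φ2] = [6, 8]
r4 m[D→φ3] = [200, 40]
r5 m[φ0→B] = [45, 81]
r5 m[φ0→K] = [1200, 720]
r5 m[φ1→B] = [8, 2]
r5 m[φ1→N] = [10800, 10800]
r5 m[φ2→B] = [30, 8]
r5 m[φ2→D] = [1800, 360]
r5 m[φ3→G] = [1200, 800]
r5 m[φ3→D] = [6, 8]
r5 m[φ4→K] = [9, 9]
r5 m[B→φ0] = [240, 16]
r5 m[B→φ1] = [1350, 648]
r5 m[B→φ2] = [360, 162]
r5 m[N→φ1] = [1, 1]
r5 m[K→φ0] = [9, 9]
r5 m[K→φ4] = [200, 120]
r5 m[G→φ3] = [1, 1]
r5 m[D→φ2] = [6, 8]
r5 m[D→φ3] = [200, 40]
r6 m[φ0→B] = [45, 81]
r6 m[φ0→K] = [1200, 720]
r6 m[φ1→B] = [8, 2]
r6 m[φ1→N] = [10800, 10800]
r6 m[φ2→B] = [30, 8]
r6 m[φ2→D] = [1800, 360]
r6 m[φ3→G] = [1200, 800]
r6 m[φ3→D] = [6, 8]
r6 m[φ4→K] = [9, 9]
r6 m[B→φ0] = [240, 16]
r6 m[B→φ1] = [1350, 648]
r6 m[B→φ2] = [360, 162]
r6 m[N→φ1] = [1, 1]
r6 m[K→φ0] = [9, 9]
r6 m[K→φ4] = [1200, 720]
r6 m[G→φ3] = [1, 1]
r6 m[D→φ2] = [6, 8]
r6 m[D→φ3] = [1800, 360]
r7 m[φ0→B] = [45, 81]
r7 m[φ0→K] = [1200, 720]
r7 m[φ1→B] = [8, 2]
r7 m[φ1→N] = [10800, 10800]
r7 m[φ2→B] = [30, 8]
r7 m[φ2→D] = [1800, 360]
r7 m[φ3→G] = [10800, 7200]
r7 m[φ3→D] = [6, 8]
r7 m[φ4→K] = [9, 9]
r7 m[B→φ0] = [240, 16]
r7 m[B→φ1] = [1350, 648]
r7 m[B→φ2] = [360, 162]
r7 m[N→φ1] = [1, 1]
r7 m[K→φ0] = [9, 9]
r7 m[K→φ4] = [1200, 720]
r7 m[G→φ3] = [1, 1]
r7 m[D→φ2] = [6, 8]
r7 m[D→φ3] = [1800, 360]
r8 m[φ0→B] = [45, 81]
r8 m[φ0→K] = [1200, 720]
r8 m[φ1→B] = [8, 2]
r8 m[φ1→N] = [10800, 10800]
r8 m[φ2→B] = [30, 8]
r8 m[φ2→D] = [1800, 360]
r8 m[φ3→G] = [10800, 7200]
r8 m[φ3→D] = [6, 8]
r8 m[φ4→K] = [9, 9]
r8 m[B→φ0] = [240, 16]
r8 m[B→φ1] = [1350, 648]
r8 m[B→φ2] = [360, 162]
r8 m[N→φ1] = [1, 1]
r8 m[K→φ0] = [9, 9]
r8 m[K→φ4] = [1200, 720]
r8 m[G→φ3] = [1, 1]
r8 m[D→φ2] = [6, 8]
r8 m[D→φ3] = [1800, 360]
fixed point reached at round 8
b[D] = ⊗ incoming = [10800, 2880]

b[D] = [10800, 2880]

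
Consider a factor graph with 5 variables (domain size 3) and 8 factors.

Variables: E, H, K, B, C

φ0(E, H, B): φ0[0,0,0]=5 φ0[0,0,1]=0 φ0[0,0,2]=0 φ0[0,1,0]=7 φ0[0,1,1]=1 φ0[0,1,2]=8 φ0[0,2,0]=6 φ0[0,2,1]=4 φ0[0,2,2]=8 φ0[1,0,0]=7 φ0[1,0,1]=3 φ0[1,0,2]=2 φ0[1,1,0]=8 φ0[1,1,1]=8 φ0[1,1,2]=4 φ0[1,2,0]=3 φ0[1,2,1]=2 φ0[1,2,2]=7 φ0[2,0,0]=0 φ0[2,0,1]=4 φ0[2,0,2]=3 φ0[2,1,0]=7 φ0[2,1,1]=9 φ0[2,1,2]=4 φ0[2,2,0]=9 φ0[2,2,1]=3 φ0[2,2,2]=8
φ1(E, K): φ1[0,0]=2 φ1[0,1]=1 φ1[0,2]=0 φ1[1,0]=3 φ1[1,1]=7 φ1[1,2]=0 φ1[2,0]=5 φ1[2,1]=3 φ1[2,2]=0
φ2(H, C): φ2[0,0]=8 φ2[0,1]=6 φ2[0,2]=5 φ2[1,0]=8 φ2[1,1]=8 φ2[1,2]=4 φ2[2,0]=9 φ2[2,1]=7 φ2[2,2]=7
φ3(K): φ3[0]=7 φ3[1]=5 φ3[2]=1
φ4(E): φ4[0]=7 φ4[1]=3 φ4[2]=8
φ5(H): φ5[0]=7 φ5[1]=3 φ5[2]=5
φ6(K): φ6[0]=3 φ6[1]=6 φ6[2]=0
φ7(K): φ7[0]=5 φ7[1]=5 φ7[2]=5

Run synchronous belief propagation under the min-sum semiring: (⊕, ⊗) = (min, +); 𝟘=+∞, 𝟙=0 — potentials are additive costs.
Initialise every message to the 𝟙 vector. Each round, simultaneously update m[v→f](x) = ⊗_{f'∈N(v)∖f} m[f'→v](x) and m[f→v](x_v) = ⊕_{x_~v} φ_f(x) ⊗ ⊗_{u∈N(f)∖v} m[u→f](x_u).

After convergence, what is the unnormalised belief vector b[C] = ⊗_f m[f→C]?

b[C] = [24, 23, 20]

init: all messages = 𝟙 over 3 values
r1 m[φ0→E] = [0, 2, 0]
r1 m[φ0→H] = [0, 1, 2]
r1 m[φ0→B] = [0, 0, 0]
r1 m[φ1→E] = [0, 0, 0]
r1 m[φ1→K] = [2, 1, 0]
r1 m[φ2→H] = [5, 4, 7]
r1 m[φ2→C] = [8, 6, 4]
r1 m[φ3→K] = [7, 5, 1]
r1 m[φ4→E] = [7, 3, 8]
r1 m[φ5→H] = [7, 3, 5]
r1 m[φ6→K] = [3, 6, 0]
r1 m[φ7→K] = [5, 5, 5]
r1 m[E→φ0] = [0, 0, 0]
r1 m[E→φ1] = [0, 0, 0]
r1 m[E→φ4] = [0, 0, 0]
r1 m[H→φ0] = [0, 0, 0]
r1 m[H→φ2] = [0, 0, 0]
r1 m[H→φ5] = [0, 0, 0]
r1 m[K→φ1] = [0, 0, 0]
r1 m[K→φ3] = [0, 0, 0]
r1 m[K→φ6] = [0, 0, 0]
r1 m[K→φ7] = [0, 0, 0]
r1 m[B→φ0] = [0, 0, 0]
r1 m[C→φ2] = [0, 0, 0]
r2 m[φ0→E] = [0, 2, 0]
r2 m[φ0→H] = [0, 1, 2]
r2 m[φ0→B] = [0, 0, 0]
r2 m[φ1→E] = [0, 0, 0]
r2 m[φ1→K] = [2, 1, 0]
r2 m[φ2→H] = [5, 4, 7]
r2 m[φ2→C] = [8, 6, 4]
r2 m[φ3→K] = [7, 5, 1]
r2 m[φ4→E] = [7, 3, 8]
r2 m[φ5→H] = [7, 3, 5]
r2 m[φ6→K] = [3, 6, 0]
r2 m[φ7→K] = [5, 5, 5]
r2 m[E→φ0] = [7, 3, 8]
r2 m[E→φ1] = [7, 5, 8]
r2 m[E→φ4] = [0, 2, 0]
r2 m[H→φ0] = [12, 7, 12]
r2 m[H→φ2] = [7, 4, 7]
r2 m[H→φ5] = [5, 5, 9]
r2 m[K→φ1] = [15, 16, 6]
r2 m[K→φ3] = [10, 12, 5]
r2 m[K→φ6] = [14, 11, 6]
r2 m[K→φ7] = [12, 12, 1]
r2 m[B→φ0] = [0, 0, 0]
r2 m[C→φ2] = [0, 0, 0]
r3 m[φ0→E] = [8, 11, 11]
r3 m[φ0→H] = [5, 7, 5]
r3 m[φ0→B] = [18, 15, 14]
r3 m[φ1→E] = [6, 6, 6]
r3 m[φ1→K] = [8, 8, 5]
r3 m[φ2→H] = [5, 4, 7]
r3 m[φ2→C] = [12, 12, 8]
r3 m[φ3→K] = [7, 5, 1]
r3 m[φ4→E] = [7, 3, 8]
r3 m[φ5→H] = [7, 3, 5]
r3 m[φ6→K] = [3, 6, 0]
r3 m[φ7→K] = [5, 5, 5]
r3 m[E→φ0] = [7, 3, 8]
r3 m[E→φ1] = [7, 5, 8]
r3 m[E→φ4] = [0, 2, 0]
r3 m[H→φ0] = [12, 7, 12]
r3 m[H→φ2] = [7, 4, 7]
r3 m[H→φ5] = [5, 5, 9]
r3 m[K→φ1] = [15, 16, 6]
r3 m[K→φ3] = [10, 12, 5]
r3 m[K→φ6] = [14, 11, 6]
r3 m[K→φ7] = [12, 12, 1]
r3 m[B→φ0] = [0, 0, 0]
r3 m[C→φ2] = [0, 0, 0]
r4 m[φ0→E] = [8, 11, 11]
r4 m[φ0→H] = [5, 7, 5]
r4 m[φ0→B] = [18, 15, 14]
r4 m[φ1→E] = [6, 6, 6]
r4 m[φ1→K] = [8, 8, 5]
r4 m[φ2→H] = [5, 4, 7]
r4 m[φ2→C] = [12, 12, 8]
r4 m[φ3→K] = [7, 5, 1]
r4 m[φ4→E] = [7, 3, 8]
r4 m[φ5→H] = [7, 3, 5]
r4 m[φ6→K] = [3, 6, 0]
r4 m[φ7→K] = [5, 5, 5]
r4 m[E→φ0] = [13, 9, 14]
r4 m[E→φ1] = [15, 14, 19]
r4 m[E→φ4] = [14, 17, 17]
r4 m[H→φ0] = [12, 7, 12]
r4 m[H→φ2] = [12, 10, 10]
r4 m[H→φ5] = [10, 11, 12]
r4 m[K→φ1] = [15, 16, 6]
r4 m[K→φ3] = [16, 19, 10]
r4 m[K→φ6] = [20, 18, 11]
r4 m[K→φ7] = [18, 19, 6]
r4 m[B→φ0] = [0, 0, 0]
r4 m[C→φ2] = [0, 0, 0]
r5 m[φ0→E] = [8, 11, 11]
r5 m[φ0→H] = [11, 13, 11]
r5 m[φ0→B] = [24, 21, 20]
r5 m[φ1→E] = [6, 6, 6]
r5 m[φ1→K] = [17, 16, 14]
r5 m[φ2→H] = [5, 4, 7]
r5 m[φ2→C] = [18, 17, 14]
r5 m[φ3→K] = [7, 5, 1]
r5 m[φ4→E] = [7, 3, 8]
r5 m[φ5→H] = [7, 3, 5]
r5 m[φ6→K] = [3, 6, 0]
r5 m[φ7→K] = [5, 5, 5]
r5 m[E→φ0] = [13, 9, 14]
r5 m[E→φ1] = [15, 14, 19]
r5 m[E→φ4] = [14, 17, 17]
r5 m[H→φ0] = [12, 7, 12]
r5 m[H→φ2] = [12, 10, 10]
r5 m[H→φ5] = [10, 11, 12]
r5 m[K→φ1] = [15, 16, 6]
r5 m[K→φ3] = [16, 19, 10]
r5 m[K→φ6] = [20, 18, 11]
r5 m[K→φ7] = [18, 19, 6]
r5 m[B→φ0] = [0, 0, 0]
r5 m[C→φ2] = [0, 0, 0]
r6 m[φ0→E] = [8, 11, 11]
r6 m[φ0→H] = [11, 13, 11]
r6 m[φ0→B] = [24, 21, 20]
r6 m[φ1→E] = [6, 6, 6]
r6 m[φ1→K] = [17, 16, 14]
r6 m[φ2→H] = [5, 4, 7]
r6 m[φ2→C] = [18, 17, 14]
r6 m[φ3→K] = [7, 5, 1]
r6 m[φ4→E] = [7, 3, 8]
r6 m[φ5→H] = [7, 3, 5]
r6 m[φ6→K] = [3, 6, 0]
r6 m[φ7→K] = [5, 5, 5]
r6 m[E→φ0] = [13, 9, 14]
r6 m[E→φ1] = [15, 14, 19]
r6 m[E→φ4] = [14, 17, 17]
r6 m[H→φ0] = [12, 7, 12]
r6 m[H→φ2] = [18, 16, 16]
r6 m[H→φ5] = [16, 17, 18]
r6 m[K→φ1] = [15, 16, 6]
r6 m[K→φ3] = [25, 27, 19]
r6 m[K→φ6] = [29, 26, 20]
r6 m[K→φ7] = [27, 27, 15]
r6 m[B→φ0] = [0, 0, 0]
r6 m[C→φ2] = [0, 0, 0]
r7 m[φ0→E] = [8, 11, 11]
r7 m[φ0→H] = [11, 13, 11]
r7 m[φ0→B] = [24, 21, 20]
r7 m[φ1→E] = [6, 6, 6]
r7 m[φ1→K] = [17, 16, 14]
r7 m[φ2→H] = [5, 4, 7]
r7 m[φ2→C] = [24, 23, 20]
r7 m[φ3→K] = [7, 5, 1]
r7 m[φ4→E] = [7, 3, 8]
r7 m[φ5→H] = [7, 3, 5]
r7 m[φ6→K] = [3, 6, 0]
r7 m[φ7→K] = [5, 5, 5]
r7 m[E→φ0] = [13, 9, 14]
r7 m[E→φ1] = [15, 14, 19]
r7 m[E→φ4] = [14, 17, 17]
r7 m[H→φ0] = [12, 7, 12]
r7 m[H→φ2] = [18, 16, 16]
r7 m[H→φ5] = [16, 17, 18]
r7 m[K→φ1] = [15, 16, 6]
r7 m[K→φ3] = [25, 27, 19]
r7 m[K→φ6] = [29, 26, 20]
r7 m[K→φ7] = [27, 27, 15]
r7 m[B→φ0] = [0, 0, 0]
r7 m[C→φ2] = [0, 0, 0]
r8 m[φ0→E] = [8, 11, 11]
r8 m[φ0→H] = [11, 13, 11]
r8 m[φ0→B] = [24, 21, 20]
r8 m[φ1→E] = [6, 6, 6]
r8 m[φ1→K] = [17, 16, 14]
r8 m[φ2→H] = [5, 4, 7]
r8 m[φ2→C] = [24, 23, 20]
r8 m[φ3→K] = [7, 5, 1]
r8 m[φ4→E] = [7, 3, 8]
r8 m[φ5→H] = [7, 3, 5]
r8 m[φ6→K] = [3, 6, 0]
r8 m[φ7→K] = [5, 5, 5]
r8 m[E→φ0] = [13, 9, 14]
r8 m[E→φ1] = [15, 14, 19]
r8 m[E→φ4] = [14, 17, 17]
r8 m[H→φ0] = [12, 7, 12]
r8 m[H→φ2] = [18, 16, 16]
r8 m[H→φ5] = [16, 17, 18]
r8 m[K→φ1] = [15, 16, 6]
r8 m[K→φ3] = [25, 27, 19]
r8 m[K→φ6] = [29, 26, 20]
r8 m[K→φ7] = [27, 27, 15]
r8 m[B→φ0] = [0, 0, 0]
r8 m[C→φ2] = [0, 0, 0]
fixed point reached at round 8
b[C] = ⊗ incoming = [24, 23, 20]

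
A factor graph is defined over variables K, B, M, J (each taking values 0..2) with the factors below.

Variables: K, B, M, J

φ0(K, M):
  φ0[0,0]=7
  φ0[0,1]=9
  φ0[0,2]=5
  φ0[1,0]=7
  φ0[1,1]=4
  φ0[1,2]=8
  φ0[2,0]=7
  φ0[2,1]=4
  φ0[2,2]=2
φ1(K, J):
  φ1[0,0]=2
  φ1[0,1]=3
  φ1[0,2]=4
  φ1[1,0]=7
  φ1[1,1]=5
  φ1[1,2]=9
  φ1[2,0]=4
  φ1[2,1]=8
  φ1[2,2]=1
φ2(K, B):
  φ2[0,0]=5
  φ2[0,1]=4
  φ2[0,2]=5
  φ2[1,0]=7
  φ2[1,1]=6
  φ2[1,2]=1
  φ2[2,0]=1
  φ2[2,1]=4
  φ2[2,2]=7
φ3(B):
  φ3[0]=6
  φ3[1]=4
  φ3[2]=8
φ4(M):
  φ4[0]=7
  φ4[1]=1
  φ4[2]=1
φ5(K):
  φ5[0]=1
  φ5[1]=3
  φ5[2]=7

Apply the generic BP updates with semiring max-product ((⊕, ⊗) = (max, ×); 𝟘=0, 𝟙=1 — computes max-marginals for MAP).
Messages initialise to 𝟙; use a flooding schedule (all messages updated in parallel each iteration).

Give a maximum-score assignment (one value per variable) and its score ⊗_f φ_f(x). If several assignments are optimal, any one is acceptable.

init: all messages = 𝟙 over 3 values
r1 m[φ0→K] = [9, 8, 7]
r1 m[φ0→M] = [7, 9, 8]
r1 m[φ1→K] = [4, 9, 8]
r1 m[φ1→J] = [7, 8, 9]
r1 m[φ2→K] = [5, 7, 7]
r1 m[φ2→B] = [7, 6, 7]
r1 m[φ3→B] = [6, 4, 8]
r1 m[φ4→M] = [7, 1, 1]
r1 m[φ5→K] = [1, 3, 7]
r1 m[K→φ0] = [1, 1, 1]
r1 m[K→φ1] = [1, 1, 1]
r1 m[K→φ2] = [1, 1, 1]
r1 m[K→φ5] = [1, 1, 1]
r1 m[B→φ2] = [1, 1, 1]
r1 m[B→φ3] = [1, 1, 1]
r1 m[M→φ0] = [1, 1, 1]
r1 m[M→φ4] = [1, 1, 1]
r1 m[J→φ1] = [1, 1, 1]
r2 m[φ0→K] = [9, 8, 7]
r2 m[φ0→M] = [7, 9, 8]
r2 m[φ1→K] = [4, 9, 8]
r2 m[φ1→J] = [7, 8, 9]
r2 m[φ2→K] = [5, 7, 7]
r2 m[φ2→B] = [7, 6, 7]
r2 m[φ3→B] = [6, 4, 8]
r2 m[φ4→M] = [7, 1, 1]
r2 m[φ5→K] = [1, 3, 7]
r2 m[K→φ0] = [20, 189, 392]
r2 m[K→φ1] = [45, 168, 343]
r2 m[K→φ2] = [36, 216, 392]
r2 m[K→φ5] = [180, 504, 392]
r2 m[B→φ2] = [6, 4, 8]
r2 m[B→φ3] = [7, 6, 7]
r2 m[M→φ0] = [7, 1, 1]
r2 m[M→φ4] = [7, 9, 8]
r2 m[J→φ1] = [1, 1, 1]
r3 m[φ0→K] = [49, 49, 49]
r3 m[φ0→M] = [2744, 1568, 1512]
r3 m[φ1→K] = [4, 9, 8]
r3 m[φ1→J] = [1372, 2744, 1512]
r3 m[φ2→K] = [40, 42, 56]
r3 m[φ2→B] = [1512, 1568, 2744]
r3 m[φ3→B] = [6, 4, 8]
r3 m[φ4→M] = [7, 1, 1]
r3 m[φ5→K] = [1, 3, 7]
r3 m[K→φ0] = [20, 189, 392]
r3 m[K→φ1] = [45, 168, 343]
r3 m[K→φ2] = [36, 216, 392]
r3 m[K→φ5] = [180, 504, 392]
r3 m[B→φ2] = [6, 4, 8]
r3 m[B→φ3] = [7, 6, 7]
r3 m[M→φ0] = [7, 1, 1]
r3 m[M→φ4] = [7, 9, 8]
r3 m[J→φ1] = [1, 1, 1]
r4 m[φ0→K] = [49, 49, 49]
r4 m[φ0→M] = [2744, 1568, 1512]
r4 m[φ1→K] = [4, 9, 8]
r4 m[φ1→J] = [1372, 2744, 1512]
r4 m[φ2→K] = [40, 42, 56]
r4 m[φ2→B] = [1512, 1568, 2744]
r4 m[φ3→B] = [6, 4, 8]
r4 m[φ4→M] = [7, 1, 1]
r4 m[φ5→K] = [1, 3, 7]
r4 m[K→φ0] = [160, 1134, 3136]
r4 m[K→φ1] = [1960, 6174, 19208]
r4 m[K→φ2] = [196, 1323, 2744]
r4 m[K→φ5] = [7840, 18522, 21952]
r4 m[B→φ2] = [6, 4, 8]
r4 m[B→φ3] = [1512, 1568, 2744]
r4 m[M→φ0] = [7, 1, 1]
r4 m[M→φ4] = [2744, 1568, 1512]
r4 m[J→φ1] = [1, 1, 1]
r5 m[φ0→K] = [49, 49, 49]
r5 m[φ0→M] = [21952, 12544, 9072]
r5 m[φ1→K] = [4, 9, 8]
r5 m[φ1→J] = [76832, 153664, 55566]
r5 m[φ2→K] = [40, 42, 56]
r5 m[φ2→B] = [9261, 10976, 19208]
r5 m[φ3→B] = [6, 4, 8]
r5 m[φ4→M] = [7, 1, 1]
r5 m[φ5→K] = [1, 3, 7]
r5 m[K→φ0] = [160, 1134, 3136]
r5 m[K→φ1] = [1960, 6174, 19208]
r5 m[K→φ2] = [196, 1323, 2744]
r5 m[K→φ5] = [7840, 18522, 21952]
r5 m[B→φ2] = [6, 4, 8]
r5 m[B→φ3] = [1512, 1568, 2744]
r5 m[M→φ0] = [7, 1, 1]
r5 m[M→φ4] = [2744, 1568, 1512]
r5 m[J→φ1] = [1, 1, 1]
r6 m[φ0→K] = [49, 49, 49]
r6 m[φ0→M] = [21952, 12544, 9072]
r6 m[φ1→K] = [4, 9, 8]
r6 m[φ1→J] = [76832, 153664, 55566]
r6 m[φ2→K] = [40, 42, 56]
r6 m[φ2→B] = [9261, 10976, 19208]
r6 m[φ3→B] = [6, 4, 8]
r6 m[φ4→M] = [7, 1, 1]
r6 m[φ5→K] = [1, 3, 7]
r6 m[K→φ0] = [160, 1134, 3136]
r6 m[K→φ1] = [1960, 6174, 19208]
r6 m[K→φ2] = [196, 1323, 2744]
r6 m[K→φ5] = [7840, 18522, 21952]
r6 m[B→φ2] = [6, 4, 8]
r6 m[B→φ3] = [9261, 10976, 19208]
r6 m[M→φ0] = [7, 1, 1]
r6 m[M→φ4] = [21952, 12544, 9072]
r6 m[J→φ1] = [1, 1, 1]
r7 m[φ0→K] = [49, 49, 49]
r7 m[φ0→M] = [21952, 12544, 9072]
r7 m[φ1→K] = [4, 9, 8]
r7 m[φ1→J] = [76832, 153664, 55566]
r7 m[φ2→K] = [40, 42, 56]
r7 m[φ2→B] = [9261, 10976, 19208]
r7 m[φ3→B] = [6, 4, 8]
r7 m[φ4→M] = [7, 1, 1]
r7 m[φ5→K] = [1, 3, 7]
r7 m[K→φ0] = [160, 1134, 3136]
r7 m[K→φ1] = [1960, 6174, 19208]
r7 m[K→φ2] = [196, 1323, 2744]
r7 m[K→φ5] = [7840, 18522, 21952]
r7 m[B→φ2] = [6, 4, 8]
r7 m[B→φ3] = [9261, 10976, 19208]
r7 m[M→φ0] = [7, 1, 1]
r7 m[M→φ4] = [21952, 12544, 9072]
r7 m[J→φ1] = [1, 1, 1]
fixed point reached at round 7
traceback from K: (K=2, B=2, M=0, J=1), score=153664

assignment: (K=2, B=2, M=0, J=1); score = 153664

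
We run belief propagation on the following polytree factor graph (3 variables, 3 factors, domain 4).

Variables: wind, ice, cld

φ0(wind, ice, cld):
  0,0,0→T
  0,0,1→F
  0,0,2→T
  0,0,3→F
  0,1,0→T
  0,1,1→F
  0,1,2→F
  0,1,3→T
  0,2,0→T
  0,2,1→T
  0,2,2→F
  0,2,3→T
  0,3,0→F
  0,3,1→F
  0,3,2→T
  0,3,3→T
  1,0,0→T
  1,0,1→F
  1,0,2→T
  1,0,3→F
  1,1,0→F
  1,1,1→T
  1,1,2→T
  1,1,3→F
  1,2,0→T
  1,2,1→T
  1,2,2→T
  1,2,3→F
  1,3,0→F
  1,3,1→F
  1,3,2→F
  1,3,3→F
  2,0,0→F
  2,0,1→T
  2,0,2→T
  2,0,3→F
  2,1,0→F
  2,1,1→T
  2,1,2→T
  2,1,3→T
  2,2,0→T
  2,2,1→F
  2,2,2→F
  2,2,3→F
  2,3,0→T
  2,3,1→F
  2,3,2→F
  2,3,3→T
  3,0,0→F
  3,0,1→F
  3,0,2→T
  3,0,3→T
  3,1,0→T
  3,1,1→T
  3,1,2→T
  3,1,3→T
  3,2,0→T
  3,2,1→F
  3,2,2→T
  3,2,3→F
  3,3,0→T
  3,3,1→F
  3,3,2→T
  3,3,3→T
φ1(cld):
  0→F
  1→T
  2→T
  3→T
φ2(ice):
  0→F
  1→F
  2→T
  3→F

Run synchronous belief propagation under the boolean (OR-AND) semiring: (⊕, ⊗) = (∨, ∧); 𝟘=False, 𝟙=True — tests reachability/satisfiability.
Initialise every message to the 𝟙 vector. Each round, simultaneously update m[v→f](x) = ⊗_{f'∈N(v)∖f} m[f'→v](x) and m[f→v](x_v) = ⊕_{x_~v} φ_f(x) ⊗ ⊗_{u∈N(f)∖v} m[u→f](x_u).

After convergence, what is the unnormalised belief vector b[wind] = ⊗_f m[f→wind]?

init: all messages = 𝟙 over 4 values
r1 m[φ0→wind] = [T, T, T, T]
r1 m[φ0→ice] = [T, T, T, T]
r1 m[φ0→cld] = [T, T, T, T]
r1 m[φ1→cld] = [F, T, T, T]
r1 m[φ2→ice] = [F, F, T, F]
r1 m[wind→φ0] = [T, T, T, T]
r1 m[ice→φ0] = [T, T, T, T]
r1 m[ice→φ2] = [T, T, T, T]
r1 m[cld→φ0] = [T, T, T, T]
r1 m[cld→φ1] = [T, T, T, T]
r2 m[φ0→wind] = [T, T, T, T]
r2 m[φ0→ice] = [T, T, T, T]
r2 m[φ0→cld] = [T, T, T, T]
r2 m[φ1→cld] = [F, T, T, T]
r2 m[φ2→ice] = [F, F, T, F]
r2 m[wind→φ0] = [T, T, T, T]
r2 m[ice→φ0] = [F, F, T, F]
r2 m[ice→φ2] = [T, T, T, T]
r2 m[cld→φ0] = [F, T, T, T]
r2 m[cld→φ1] = [T, T, T, T]
r3 m[φ0→wind] = [T, T, F, T]
r3 m[φ0→ice] = [T, T, T, T]
r3 m[φ0→cld] = [T, T, T, T]
r3 m[φ1→cld] = [F, T, T, T]
r3 m[φ2→ice] = [F, F, T, F]
r3 m[wind→φ0] = [T, T, T, T]
r3 m[ice→φ0] = [F, F, T, F]
r3 m[ice→φ2] = [T, T, T, T]
r3 m[cld→φ0] = [F, T, T, T]
r3 m[cld→φ1] = [T, T, T, T]
r4 m[φ0→wind] = [T, T, F, T]
r4 m[φ0→ice] = [T, T, T, T]
r4 m[φ0→cld] = [T, T, T, T]
r4 m[φ1→cld] = [F, T, T, T]
r4 m[φ2→ice] = [F, F, T, F]
r4 m[wind→φ0] = [T, T, T, T]
r4 m[ice→φ0] = [F, F, T, F]
r4 m[ice→φ2] = [T, T, T, T]
r4 m[cld→φ0] = [F, T, T, T]
r4 m[cld→φ1] = [T, T, T, T]
fixed point reached at round 4
b[wind] = ⊗ incoming = [T, T, F, T]

b[wind] = [T, T, F, T]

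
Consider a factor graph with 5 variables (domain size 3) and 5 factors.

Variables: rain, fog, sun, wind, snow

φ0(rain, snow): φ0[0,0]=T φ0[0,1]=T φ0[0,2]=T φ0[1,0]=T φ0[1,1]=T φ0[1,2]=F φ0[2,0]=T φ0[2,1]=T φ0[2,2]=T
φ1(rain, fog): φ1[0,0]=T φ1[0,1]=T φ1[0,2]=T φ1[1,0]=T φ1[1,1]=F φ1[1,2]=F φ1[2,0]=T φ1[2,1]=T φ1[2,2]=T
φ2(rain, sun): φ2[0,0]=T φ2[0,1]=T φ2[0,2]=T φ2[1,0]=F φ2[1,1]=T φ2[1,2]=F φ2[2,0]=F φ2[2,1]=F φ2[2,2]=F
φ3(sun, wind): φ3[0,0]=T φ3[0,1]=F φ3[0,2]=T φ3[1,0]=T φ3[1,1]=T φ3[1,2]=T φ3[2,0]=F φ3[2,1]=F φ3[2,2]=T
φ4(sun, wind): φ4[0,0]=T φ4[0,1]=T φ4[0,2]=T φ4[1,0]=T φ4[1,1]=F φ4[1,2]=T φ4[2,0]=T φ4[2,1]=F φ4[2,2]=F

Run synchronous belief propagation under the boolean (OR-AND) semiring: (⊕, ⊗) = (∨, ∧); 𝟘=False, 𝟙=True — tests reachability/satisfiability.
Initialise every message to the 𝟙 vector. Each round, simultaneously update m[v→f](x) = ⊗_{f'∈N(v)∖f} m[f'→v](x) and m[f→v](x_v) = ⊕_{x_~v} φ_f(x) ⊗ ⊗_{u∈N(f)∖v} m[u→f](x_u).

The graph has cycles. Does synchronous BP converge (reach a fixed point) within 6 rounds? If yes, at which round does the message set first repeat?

CONVERGED at round 3

init: all messages = 𝟙 over 3 values
r1 m[φ0→rain] = [T, T, T]
r1 m[φ0→snow] = [T, T, T]
r1 m[φ1→rain] = [T, T, T]
r1 m[φ1→fog] = [T, T, T]
r1 m[φ2→rain] = [T, T, F]
r1 m[φ2→sun] = [T, T, T]
r1 m[φ3→sun] = [T, T, T]
r1 m[φ3→wind] = [T, T, T]
r1 m[φ4→sun] = [T, T, T]
r1 m[φ4→wind] = [T, T, T]
r1 m[rain→φ0] = [T, T, T]
r1 m[rain→φ1] = [T, T, T]
r1 m[rain→φ2] = [T, T, T]
r1 m[fog→φ1] = [T, T, T]
r1 m[sun→φ2] = [T, T, T]
r1 m[sun→φ3] = [T, T, T]
r1 m[sun→φ4] = [T, T, T]
r1 m[wind→φ3] = [T, T, T]
r1 m[wind→φ4] = [T, T, T]
r1 m[snow→φ0] = [T, T, T]
r2 m[φ0→rain] = [T, T, T]
r2 m[φ0→snow] = [T, T, T]
r2 m[φ1→rain] = [T, T, T]
r2 m[φ1→fog] = [T, T, T]
r2 m[φ2→rain] = [T, T, F]
r2 m[φ2→sun] = [T, T, T]
r2 m[φ3→sun] = [T, T, T]
r2 m[φ3→wind] = [T, T, T]
r2 m[φ4→sun] = [T, T, T]
r2 m[φ4→wind] = [T, T, T]
r2 m[rain→φ0] = [T, T, F]
r2 m[rain→φ1] = [T, T, F]
r2 m[rain→φ2] = [T, T, T]
r2 m[fog→φ1] = [T, T, T]
r2 m[sun→φ2] = [T, T, T]
r2 m[sun→φ3] = [T, T, T]
r2 m[sun→φ4] = [T, T, T]
r2 m[wind→φ3] = [T, T, T]
r2 m[wind→φ4] = [T, T, T]
r2 m[snow→φ0] = [T, T, T]
r3 m[φ0→rain] = [T, T, T]
r3 m[φ0→snow] = [T, T, T]
r3 m[φ1→rain] = [T, T, T]
r3 m[φ1→fog] = [T, T, T]
r3 m[φ2→rain] = [T, T, F]
r3 m[φ2→sun] = [T, T, T]
r3 m[φ3→sun] = [T, T, T]
r3 m[φ3→wind] = [T, T, T]
r3 m[φ4→sun] = [T, T, T]
r3 m[φ4→wind] = [T, T, T]
r3 m[rain→φ0] = [T, T, F]
r3 m[rain→φ1] = [T, T, F]
r3 m[rain→φ2] = [T, T, T]
r3 m[fog→φ1] = [T, T, T]
r3 m[sun→φ2] = [T, T, T]
r3 m[sun→φ3] = [T, T, T]
r3 m[sun→φ4] = [T, T, T]
r3 m[wind→φ3] = [T, T, T]
r3 m[wind→φ4] = [T, T, T]
r3 m[snow→φ0] = [T, T, T]
fixed point reached at round 3
messages reach a fixed point at round 3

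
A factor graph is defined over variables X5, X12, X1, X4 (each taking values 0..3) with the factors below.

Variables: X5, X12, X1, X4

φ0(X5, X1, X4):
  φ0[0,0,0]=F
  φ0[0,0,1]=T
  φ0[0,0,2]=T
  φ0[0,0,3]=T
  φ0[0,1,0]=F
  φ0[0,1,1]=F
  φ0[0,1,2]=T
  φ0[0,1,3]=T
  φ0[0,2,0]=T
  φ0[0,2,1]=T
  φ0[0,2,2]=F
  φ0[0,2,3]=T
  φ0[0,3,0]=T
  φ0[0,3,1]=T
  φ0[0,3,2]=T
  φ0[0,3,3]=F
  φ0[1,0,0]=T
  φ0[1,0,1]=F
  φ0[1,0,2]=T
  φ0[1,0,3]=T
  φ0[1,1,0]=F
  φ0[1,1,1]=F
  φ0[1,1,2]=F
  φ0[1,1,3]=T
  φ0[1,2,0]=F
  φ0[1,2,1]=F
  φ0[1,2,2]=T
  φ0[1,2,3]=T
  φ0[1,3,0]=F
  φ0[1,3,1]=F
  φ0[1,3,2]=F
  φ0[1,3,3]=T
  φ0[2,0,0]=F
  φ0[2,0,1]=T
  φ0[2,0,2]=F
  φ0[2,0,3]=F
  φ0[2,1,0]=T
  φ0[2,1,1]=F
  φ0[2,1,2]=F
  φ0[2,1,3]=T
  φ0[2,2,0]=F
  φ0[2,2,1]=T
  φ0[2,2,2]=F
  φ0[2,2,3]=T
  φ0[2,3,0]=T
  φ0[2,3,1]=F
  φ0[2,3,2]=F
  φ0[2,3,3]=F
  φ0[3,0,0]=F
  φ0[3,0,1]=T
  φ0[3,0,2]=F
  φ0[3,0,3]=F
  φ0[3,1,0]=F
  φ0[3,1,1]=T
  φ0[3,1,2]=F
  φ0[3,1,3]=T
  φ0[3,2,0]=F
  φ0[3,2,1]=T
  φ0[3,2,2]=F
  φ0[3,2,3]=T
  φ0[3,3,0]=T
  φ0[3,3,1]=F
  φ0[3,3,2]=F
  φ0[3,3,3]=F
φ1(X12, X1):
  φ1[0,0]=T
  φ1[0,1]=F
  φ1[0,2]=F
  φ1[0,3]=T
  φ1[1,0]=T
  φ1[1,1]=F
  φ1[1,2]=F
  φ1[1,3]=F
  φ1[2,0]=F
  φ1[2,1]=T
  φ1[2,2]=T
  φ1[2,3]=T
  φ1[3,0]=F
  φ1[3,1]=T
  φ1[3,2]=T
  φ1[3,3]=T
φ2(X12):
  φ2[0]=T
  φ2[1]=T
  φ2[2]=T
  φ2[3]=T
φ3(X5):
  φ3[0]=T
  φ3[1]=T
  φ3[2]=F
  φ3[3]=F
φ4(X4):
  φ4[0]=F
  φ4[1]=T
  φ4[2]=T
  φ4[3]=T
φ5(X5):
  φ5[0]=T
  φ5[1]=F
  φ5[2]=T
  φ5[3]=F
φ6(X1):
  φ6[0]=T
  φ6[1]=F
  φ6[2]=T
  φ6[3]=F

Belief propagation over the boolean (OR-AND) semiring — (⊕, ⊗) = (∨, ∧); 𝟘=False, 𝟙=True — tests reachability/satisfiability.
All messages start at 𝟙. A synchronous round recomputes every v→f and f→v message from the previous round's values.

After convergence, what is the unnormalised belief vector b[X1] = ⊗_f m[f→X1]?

b[X1] = [T, F, T, F]

init: all messages = 𝟙 over 4 values
r1 m[φ0→X5] = [T, T, T, T]
r1 m[φ0→X1] = [T, T, T, T]
r1 m[φ0→X4] = [T, T, T, T]
r1 m[φ1→X12] = [T, T, T, T]
r1 m[φ1→X1] = [T, T, T, T]
r1 m[φ2→X12] = [T, T, T, T]
r1 m[φ3→X5] = [T, T, F, F]
r1 m[φ4→X4] = [F, T, T, T]
r1 m[φ5→X5] = [T, F, T, F]
r1 m[φ6→X1] = [T, F, T, F]
r1 m[X5→φ0] = [T, T, T, T]
r1 m[X5→φ3] = [T, T, T, T]
r1 m[X5→φ5] = [T, T, T, T]
r1 m[X12→φ1] = [T, T, T, T]
r1 m[X12→φ2] = [T, T, T, T]
r1 m[X1→φ0] = [T, T, T, T]
r1 m[X1→φ1] = [T, T, T, T]
r1 m[X1→φ6] = [T, T, T, T]
r1 m[X4→φ0] = [T, T, T, T]
r1 m[X4→φ4] = [T, T, T, T]
r2 m[φ0→X5] = [T, T, T, T]
r2 m[φ0→X1] = [T, T, T, T]
r2 m[φ0→X4] = [T, T, T, T]
r2 m[φ1→X12] = [T, T, T, T]
r2 m[φ1→X1] = [T, T, T, T]
r2 m[φ2→X12] = [T, T, T, T]
r2 m[φ3→X5] = [T, T, F, F]
r2 m[φ4→X4] = [F, T, T, T]
r2 m[φ5→X5] = [T, F, T, F]
r2 m[φ6→X1] = [T, F, T, F]
r2 m[X5→φ0] = [T, F, F, F]
r2 m[X5→φ3] = [T, F, T, F]
r2 m[X5→φ5] = [T, T, F, F]
r2 m[X12→φ1] = [T, T, T, T]
r2 m[X12→φ2] = [T, T, T, T]
r2 m[X1→φ0] = [T, F, T, F]
r2 m[X1→φ1] = [T, F, T, F]
r2 m[X1→φ6] = [T, T, T, T]
r2 m[X4→φ0] = [F, T, T, T]
r2 m[X4→φ4] = [T, T, T, T]
r3 m[φ0→X5] = [T, T, T, T]
r3 m[φ0→X1] = [T, T, T, T]
r3 m[φ0→X4] = [T, T, T, T]
r3 m[φ1→X12] = [T, T, T, T]
r3 m[φ1→X1] = [T, T, T, T]
r3 m[φ2→X12] = [T, T, T, T]
r3 m[φ3→X5] = [T, T, F, F]
r3 m[φ4→X4] = [F, T, T, T]
r3 m[φ5→X5] = [T, F, T, F]
r3 m[φ6→X1] = [T, F, T, F]
r3 m[X5→φ0] = [T, F, F, F]
r3 m[X5→φ3] = [T, F, T, F]
r3 m[X5→φ5] = [T, T, F, F]
r3 m[X12→φ1] = [T, T, T, T]
r3 m[X12→φ2] = [T, T, T, T]
r3 m[X1→φ0] = [T, F, T, F]
r3 m[X1→φ1] = [T, F, T, F]
r3 m[X1→φ6] = [T, T, T, T]
r3 m[X4→φ0] = [F, T, T, T]
r3 m[X4→φ4] = [T, T, T, T]
fixed point reached at round 3
b[X1] = ⊗ incoming = [T, F, T, F]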